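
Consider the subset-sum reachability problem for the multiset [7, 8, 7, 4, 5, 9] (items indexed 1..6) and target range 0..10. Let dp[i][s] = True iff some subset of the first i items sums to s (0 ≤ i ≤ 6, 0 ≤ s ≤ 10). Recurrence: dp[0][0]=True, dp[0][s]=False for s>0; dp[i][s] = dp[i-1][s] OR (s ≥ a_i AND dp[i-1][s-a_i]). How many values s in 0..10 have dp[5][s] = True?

i\s   0   1   2   3   4   5   6   7   8   9  10
  0   T   F   F   F   F   F   F   F   F   F   F
  1   T   F   F   F   F   F   F   T   F   F   F
  2   T   F   F   F   F   F   F   T   T   F   F
  3   T   F   F   F   F   F   F   T   T   F   F
  4   T   F   F   F   T   F   F   T   T   F   F
  5   T   F   F   F   T   T   F   T   T   T   F
  6   T   F   F   F   T   T   F   T   T   T   F

6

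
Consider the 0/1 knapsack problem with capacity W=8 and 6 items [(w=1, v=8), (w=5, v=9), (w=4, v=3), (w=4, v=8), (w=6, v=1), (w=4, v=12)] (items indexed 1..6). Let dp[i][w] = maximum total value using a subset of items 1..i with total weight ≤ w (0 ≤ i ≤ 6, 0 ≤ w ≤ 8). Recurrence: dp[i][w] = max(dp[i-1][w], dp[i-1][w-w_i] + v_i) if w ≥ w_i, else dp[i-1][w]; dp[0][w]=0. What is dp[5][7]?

17

i\w   0   1   2   3   4   5   6   7   8
  0   0   0   0   0   0   0   0   0   0
  1   0   8   8   8   8   8   8   8   8
  2   0   8   8   8   8   9  17  17  17
  3   0   8   8   8   8  11  17  17  17
  4   0   8   8   8   8  16  17  17  17
  5   0   8   8   8   8  16  17  17  17
  6   0   8   8   8  12  20  20  20  20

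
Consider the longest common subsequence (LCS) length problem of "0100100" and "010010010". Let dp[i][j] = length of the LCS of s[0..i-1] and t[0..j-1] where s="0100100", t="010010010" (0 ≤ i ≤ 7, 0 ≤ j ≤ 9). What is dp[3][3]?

   ''  0  1  0  0  1  0  0  1  0
''  0  0  0  0  0  0  0  0  0  0
 0  0  1  1  1  1  1  1  1  1  1
 1  0  1  2  2  2  2  2  2  2  2
 0  0  1  2  3  3  3  3  3  3  3
 0  0  1  2  3  4  4  4  4  4  4
 1  0  1  2  3  4  5  5  5  5  5
 0  0  1  2  3  4  5  6  6  6  6
 0  0  1  2  3  4  5  6  7  7  7

3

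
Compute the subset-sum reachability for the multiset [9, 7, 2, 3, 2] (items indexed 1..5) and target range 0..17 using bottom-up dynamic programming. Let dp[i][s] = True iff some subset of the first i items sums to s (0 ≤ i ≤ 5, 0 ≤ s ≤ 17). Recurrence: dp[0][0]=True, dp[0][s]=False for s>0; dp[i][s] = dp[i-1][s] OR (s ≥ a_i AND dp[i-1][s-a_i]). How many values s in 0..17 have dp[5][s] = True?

i\s   0   1   2   3   4   5   6   7   8   9  10  11  12  13  14  15  16  17
  0   T   F   F   F   F   F   F   F   F   F   F   F   F   F   F   F   F   F
  1   T   F   F   F   F   F   F   F   F   T   F   F   F   F   F   F   F   F
  2   T   F   F   F   F   F   F   T   F   T   F   F   F   F   F   F   T   F
  3   T   F   T   F   F   F   F   T   F   T   F   T   F   F   F   F   T   F
  4   T   F   T   T   F   T   F   T   F   T   T   T   T   F   T   F   T   F
  5   T   F   T   T   T   T   F   T   F   T   T   T   T   T   T   F   T   F

13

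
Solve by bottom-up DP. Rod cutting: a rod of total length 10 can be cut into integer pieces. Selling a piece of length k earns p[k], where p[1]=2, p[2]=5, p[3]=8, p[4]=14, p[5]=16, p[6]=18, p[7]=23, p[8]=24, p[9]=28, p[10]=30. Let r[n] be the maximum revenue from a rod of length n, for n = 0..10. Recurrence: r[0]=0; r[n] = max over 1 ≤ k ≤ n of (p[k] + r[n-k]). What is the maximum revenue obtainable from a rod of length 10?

   n    0    1    2    3    4    5    6    7    8    9   10
r[n]    0    2    5    8   14   16   19   23   28   30   33

33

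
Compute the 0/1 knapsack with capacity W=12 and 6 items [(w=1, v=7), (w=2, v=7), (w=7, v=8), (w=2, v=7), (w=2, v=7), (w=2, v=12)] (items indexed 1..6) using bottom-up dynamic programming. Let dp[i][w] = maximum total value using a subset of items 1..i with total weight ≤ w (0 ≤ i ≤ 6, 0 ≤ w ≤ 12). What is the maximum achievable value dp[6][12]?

40

i\w   0   1   2   3   4   5   6   7   8   9  10  11  12
  0   0   0   0   0   0   0   0   0   0   0   0   0   0
  1   0   7   7   7   7   7   7   7   7   7   7   7   7
  2   0   7   7  14  14  14  14  14  14  14  14  14  14
  3   0   7   7  14  14  14  14  14  15  15  22  22  22
  4   0   7   7  14  14  21  21  21  21  21  22  22  29
  5   0   7   7  14  14  21  21  28  28  28  28  28  29
  6   0   7  12  19  19  26  26  33  33  40  40  40  40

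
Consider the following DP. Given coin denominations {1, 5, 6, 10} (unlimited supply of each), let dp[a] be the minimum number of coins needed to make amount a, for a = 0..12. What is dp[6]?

1

 a  0  1  2  3  4  5  6  7  8  9 10 11 12
dp  0  1  2  3  4  1  1  2  3  4  1  2  2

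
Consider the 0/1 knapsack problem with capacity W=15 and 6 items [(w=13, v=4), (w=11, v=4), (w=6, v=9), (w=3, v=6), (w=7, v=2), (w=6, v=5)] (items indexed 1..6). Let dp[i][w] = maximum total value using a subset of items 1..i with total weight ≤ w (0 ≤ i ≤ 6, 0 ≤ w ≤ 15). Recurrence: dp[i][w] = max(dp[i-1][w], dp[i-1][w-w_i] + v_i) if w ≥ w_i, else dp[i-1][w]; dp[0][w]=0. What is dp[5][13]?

i\w   0   1   2   3   4   5   6   7   8   9  10  11  12  13  14  15
  0   0   0   0   0   0   0   0   0   0   0   0   0   0   0   0   0
  1   0   0   0   0   0   0   0   0   0   0   0   0   0   4   4   4
  2   0   0   0   0   0   0   0   0   0   0   0   4   4   4   4   4
  3   0   0   0   0   0   0   9   9   9   9   9   9   9   9   9   9
  4   0   0   0   6   6   6   9   9   9  15  15  15  15  15  15  15
  5   0   0   0   6   6   6   9   9   9  15  15  15  15  15  15  15
  6   0   0   0   6   6   6   9   9   9  15  15  15  15  15  15  20

15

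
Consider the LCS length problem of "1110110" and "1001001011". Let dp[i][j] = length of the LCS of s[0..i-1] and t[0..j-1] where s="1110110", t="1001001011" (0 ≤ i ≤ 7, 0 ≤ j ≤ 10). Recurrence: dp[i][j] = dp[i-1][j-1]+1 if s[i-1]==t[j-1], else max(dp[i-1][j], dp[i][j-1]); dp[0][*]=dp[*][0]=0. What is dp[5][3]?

   ''  1  0  0  1  0  0  1  0  1  1
''  0  0  0  0  0  0  0  0  0  0  0
 1  0  1  1  1  1  1  1  1  1  1  1
 1  0  1  1  1  2  2  2  2  2  2  2
 1  0  1  1  1  2  2  2  3  3  3  3
 0  0  1  2  2  2  3  3  3  4  4  4
 1  0  1  2  2  3  3  3  4  4  5  5
 1  0  1  2  2  3  3  3  4  4  5  6
 0  0  1  2  3  3  4  4  4  5  5  6

2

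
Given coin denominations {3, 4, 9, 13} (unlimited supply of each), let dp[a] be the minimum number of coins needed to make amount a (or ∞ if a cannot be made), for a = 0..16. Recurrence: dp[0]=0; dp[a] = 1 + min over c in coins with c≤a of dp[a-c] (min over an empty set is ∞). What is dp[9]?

1

 a  0  1  2  3  4  5  6  7  8  9 10 11 12 13 14 15 16
dp  0  -  -  1  1  -  2  2  2  1  3  3  2  1  4  3  2
(- denotes ∞ / unreachable)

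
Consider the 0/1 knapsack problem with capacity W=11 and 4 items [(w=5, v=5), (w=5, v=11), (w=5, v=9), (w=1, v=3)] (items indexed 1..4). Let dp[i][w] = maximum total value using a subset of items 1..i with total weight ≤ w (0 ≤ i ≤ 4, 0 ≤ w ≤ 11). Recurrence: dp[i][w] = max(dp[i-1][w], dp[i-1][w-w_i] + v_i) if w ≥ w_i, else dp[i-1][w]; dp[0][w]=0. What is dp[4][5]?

i\w   0   1   2   3   4   5   6   7   8   9  10  11
  0   0   0   0   0   0   0   0   0   0   0   0   0
  1   0   0   0   0   0   5   5   5   5   5   5   5
  2   0   0   0   0   0  11  11  11  11  11  16  16
  3   0   0   0   0   0  11  11  11  11  11  20  20
  4   0   3   3   3   3  11  14  14  14  14  20  23

11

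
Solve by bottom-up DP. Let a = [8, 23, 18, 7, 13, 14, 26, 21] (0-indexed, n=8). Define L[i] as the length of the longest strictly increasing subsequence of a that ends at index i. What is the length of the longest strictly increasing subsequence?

4

   i    0    1    2    3    4    5    6    7
a[i]    8   23   18    7   13   14   26   21
L[i]    1    2    2    1    2    3    4    4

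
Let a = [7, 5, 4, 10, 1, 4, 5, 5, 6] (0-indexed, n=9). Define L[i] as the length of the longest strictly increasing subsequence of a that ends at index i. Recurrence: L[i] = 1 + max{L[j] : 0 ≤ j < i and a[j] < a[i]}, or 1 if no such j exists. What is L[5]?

   i    0    1    2    3    4    5    6    7    8
a[i]    7    5    4   10    1    4    5    5    6
L[i]    1    1    1    2    1    2    3    3    4

2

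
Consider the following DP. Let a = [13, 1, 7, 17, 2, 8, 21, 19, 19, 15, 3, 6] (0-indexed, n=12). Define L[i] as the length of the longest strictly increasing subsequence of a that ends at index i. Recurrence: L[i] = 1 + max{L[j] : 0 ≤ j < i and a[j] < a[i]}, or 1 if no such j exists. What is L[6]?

4

   i    0    1    2    3    4    5    6    7    8    9   10   11
a[i]   13    1    7   17    2    8   21   19   19   15    3    6
L[i]    1    1    2    3    2    3    4    4    4    4    3    4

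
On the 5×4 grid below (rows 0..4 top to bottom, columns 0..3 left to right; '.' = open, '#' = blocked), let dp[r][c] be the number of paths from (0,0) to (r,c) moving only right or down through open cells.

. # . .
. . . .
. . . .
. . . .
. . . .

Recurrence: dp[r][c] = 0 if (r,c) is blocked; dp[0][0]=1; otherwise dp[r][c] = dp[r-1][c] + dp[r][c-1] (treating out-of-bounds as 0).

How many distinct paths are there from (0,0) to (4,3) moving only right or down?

r\c   0   1   2   3
  0   1   0   0   0
  1   1   1   1   1
  2   1   2   3   4
  3   1   3   6  10
  4   1   4  10  20

20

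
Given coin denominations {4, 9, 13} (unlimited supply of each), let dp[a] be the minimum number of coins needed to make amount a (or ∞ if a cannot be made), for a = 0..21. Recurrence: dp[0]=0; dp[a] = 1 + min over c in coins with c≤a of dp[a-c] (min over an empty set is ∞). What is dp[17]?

 a  0  1  2  3  4  5  6  7  8  9 10 11 12 13 14 15 16 17 18 19 20 21
dp  0  -  -  -  1  -  -  -  2  1  -  -  3  1  -  -  4  2  2  -  5  3
(- denotes ∞ / unreachable)

2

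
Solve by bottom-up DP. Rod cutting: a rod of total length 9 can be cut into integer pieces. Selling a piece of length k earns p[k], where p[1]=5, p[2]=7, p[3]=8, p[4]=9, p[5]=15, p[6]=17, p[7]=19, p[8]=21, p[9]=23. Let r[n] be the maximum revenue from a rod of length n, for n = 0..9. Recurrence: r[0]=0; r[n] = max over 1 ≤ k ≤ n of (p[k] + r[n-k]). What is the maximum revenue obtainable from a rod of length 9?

45

   n    0    1    2    3    4    5    6    7    8    9
r[n]    0    5   10   15   20   25   30   35   40   45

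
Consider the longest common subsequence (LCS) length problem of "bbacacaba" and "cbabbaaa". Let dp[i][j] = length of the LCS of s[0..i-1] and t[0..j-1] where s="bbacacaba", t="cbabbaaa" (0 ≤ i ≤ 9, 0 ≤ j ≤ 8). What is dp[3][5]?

2

   ''  c  b  a  b  b  a  a  a
''  0  0  0  0  0  0  0  0  0
 b  0  0  1  1  1  1  1  1  1
 b  0  0  1  1  2  2  2  2  2
 a  0  0  1  2  2  2  3  3  3
 c  0  1  1  2  2  2  3  3  3
 a  0  1  1  2  2  2  3  4  4
 c  0  1  1  2  2  2  3  4  4
 a  0  1  1  2  2  2  3  4  5
 b  0  1  2  2  3  3  3  4  5
 a  0  1  2  3  3  3  4  4  5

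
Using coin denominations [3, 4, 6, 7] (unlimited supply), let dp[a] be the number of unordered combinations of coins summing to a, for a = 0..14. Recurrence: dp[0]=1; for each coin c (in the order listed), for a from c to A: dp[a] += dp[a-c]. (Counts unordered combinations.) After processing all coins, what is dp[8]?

after  coin     0     1     2     3     4     5     6     7     8     9    10    11    12    13    14
          3     1     0     0     1     0     0     1     0     0     1     0     0     1     0     0
          4     1     0     0     1     1     0     1     1     1     1     1     1     2     1     1
          6     1     0     0     1     1     0     2     1     1     2     2     1     4     2     2
          7     1     0     0     1     1     0     2     2     1     2     3     2     4     4     4

1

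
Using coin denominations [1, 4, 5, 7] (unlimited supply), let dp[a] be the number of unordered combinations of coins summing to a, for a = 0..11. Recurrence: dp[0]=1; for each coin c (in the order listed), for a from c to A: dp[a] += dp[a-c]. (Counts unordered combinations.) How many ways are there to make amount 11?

after  coin     0     1     2     3     4     5     6     7     8     9    10    11
          1     1     1     1     1     1     1     1     1     1     1     1     1
          4     1     1     1     1     2     2     2     2     3     3     3     3
          5     1     1     1     1     2     3     3     3     4     5     6     6
          7     1     1     1     1     2     3     3     4     5     6     7     8

8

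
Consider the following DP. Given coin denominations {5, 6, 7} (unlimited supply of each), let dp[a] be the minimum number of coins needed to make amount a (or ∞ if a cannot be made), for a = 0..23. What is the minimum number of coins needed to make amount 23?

4

 a  0  1  2  3  4  5  6  7  8  9 10 11 12 13 14 15 16 17 18 19 20 21 22 23
dp  0  -  -  -  -  1  1  1  -  -  2  2  2  2  2  3  3  3  3  3  3  3  4  4
(- denotes ∞ / unreachable)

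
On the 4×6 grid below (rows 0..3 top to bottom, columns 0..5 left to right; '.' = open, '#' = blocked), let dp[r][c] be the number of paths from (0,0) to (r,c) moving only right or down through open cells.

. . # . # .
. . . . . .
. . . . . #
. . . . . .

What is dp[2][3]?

r\c   0   1   2   3   4   5
  0   1   1   0   0   0   0
  1   1   2   2   2   2   2
  2   1   3   5   7   9   0
  3   1   4   9  16  25  25

7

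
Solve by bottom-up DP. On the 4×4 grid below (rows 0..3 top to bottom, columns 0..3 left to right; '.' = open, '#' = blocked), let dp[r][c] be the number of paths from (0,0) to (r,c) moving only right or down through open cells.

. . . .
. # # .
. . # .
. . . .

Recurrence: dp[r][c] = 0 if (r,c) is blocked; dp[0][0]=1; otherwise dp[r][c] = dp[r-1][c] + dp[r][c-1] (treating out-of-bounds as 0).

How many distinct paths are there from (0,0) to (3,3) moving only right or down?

3

r\c   0   1   2   3
  0   1   1   1   1
  1   1   0   0   1
  2   1   1   0   1
  3   1   2   2   3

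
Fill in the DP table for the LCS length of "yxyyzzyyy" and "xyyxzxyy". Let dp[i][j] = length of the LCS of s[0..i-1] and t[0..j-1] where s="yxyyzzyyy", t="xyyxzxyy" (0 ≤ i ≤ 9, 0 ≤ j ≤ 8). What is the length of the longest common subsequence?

6

   ''  x  y  y  x  z  x  y  y
''  0  0  0  0  0  0  0  0  0
 y  0  0  1  1  1  1  1  1  1
 x  0  1  1  1  2  2  2  2  2
 y  0  1  2  2  2  2  2  3  3
 y  0  1  2  3  3  3  3  3  4
 z  0  1  2  3  3  4  4  4  4
 z  0  1  2  3  3  4  4  4  4
 y  0  1  2  3  3  4  4  5  5
 y  0  1  2  3  3  4  4  5  6
 y  0  1  2  3  3  4  4  5  6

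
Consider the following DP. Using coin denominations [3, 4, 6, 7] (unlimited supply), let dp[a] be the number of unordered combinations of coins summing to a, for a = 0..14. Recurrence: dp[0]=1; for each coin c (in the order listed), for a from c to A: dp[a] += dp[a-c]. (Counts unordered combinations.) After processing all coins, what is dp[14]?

after  coin     0     1     2     3     4     5     6     7     8     9    10    11    12    13    14
          3     1     0     0     1     0     0     1     0     0     1     0     0     1     0     0
          4     1     0     0     1     1     0     1     1     1     1     1     1     2     1     1
          6     1     0     0     1     1     0     2     1     1     2     2     1     4     2     2
          7     1     0     0     1     1     0     2     2     1     2     3     2     4     4     4

4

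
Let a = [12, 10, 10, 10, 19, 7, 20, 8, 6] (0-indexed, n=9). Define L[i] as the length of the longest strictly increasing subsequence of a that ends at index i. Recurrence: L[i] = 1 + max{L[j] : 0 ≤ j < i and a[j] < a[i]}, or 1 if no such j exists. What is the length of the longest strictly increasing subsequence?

3

   i    0    1    2    3    4    5    6    7    8
a[i]   12   10   10   10   19    7   20    8    6
L[i]    1    1    1    1    2    1    3    2    1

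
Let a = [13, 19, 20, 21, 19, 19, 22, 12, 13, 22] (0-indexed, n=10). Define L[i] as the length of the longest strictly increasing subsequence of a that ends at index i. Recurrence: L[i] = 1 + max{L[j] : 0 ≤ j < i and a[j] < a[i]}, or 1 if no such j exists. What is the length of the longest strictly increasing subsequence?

   i    0    1    2    3    4    5    6    7    8    9
a[i]   13   19   20   21   19   19   22   12   13   22
L[i]    1    2    3    4    2    2    5    1    2    5

5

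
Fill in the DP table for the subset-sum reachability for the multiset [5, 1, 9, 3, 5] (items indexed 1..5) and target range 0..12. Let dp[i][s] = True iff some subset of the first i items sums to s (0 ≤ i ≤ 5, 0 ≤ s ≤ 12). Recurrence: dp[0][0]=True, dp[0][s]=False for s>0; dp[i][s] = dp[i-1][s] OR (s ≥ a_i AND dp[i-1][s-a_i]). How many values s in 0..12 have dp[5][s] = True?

i\s   0   1   2   3   4   5   6   7   8   9  10  11  12
  0   T   F   F   F   F   F   F   F   F   F   F   F   F
  1   T   F   F   F   F   T   F   F   F   F   F   F   F
  2   T   T   F   F   F   T   T   F   F   F   F   F   F
  3   T   T   F   F   F   T   T   F   F   T   T   F   F
  4   T   T   F   T   T   T   T   F   T   T   T   F   T
  5   T   T   F   T   T   T   T   F   T   T   T   T   T

11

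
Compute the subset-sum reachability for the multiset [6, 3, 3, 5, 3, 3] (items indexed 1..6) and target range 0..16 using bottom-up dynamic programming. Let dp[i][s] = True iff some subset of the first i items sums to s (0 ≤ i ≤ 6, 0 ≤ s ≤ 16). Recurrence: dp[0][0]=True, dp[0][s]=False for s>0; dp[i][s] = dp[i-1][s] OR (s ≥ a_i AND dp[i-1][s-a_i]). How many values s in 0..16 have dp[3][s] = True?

i\s   0   1   2   3   4   5   6   7   8   9  10  11  12  13  14  15  16
  0   T   F   F   F   F   F   F   F   F   F   F   F   F   F   F   F   F
  1   T   F   F   F   F   F   T   F   F   F   F   F   F   F   F   F   F
  2   T   F   F   T   F   F   T   F   F   T   F   F   F   F   F   F   F
  3   T   F   F   T   F   F   T   F   F   T   F   F   T   F   F   F   F
  4   T   F   F   T   F   T   T   F   T   T   F   T   T   F   T   F   F
  5   T   F   F   T   F   T   T   F   T   T   F   T   T   F   T   T   F
  6   T   F   F   T   F   T   T   F   T   T   F   T   T   F   T   T   F

5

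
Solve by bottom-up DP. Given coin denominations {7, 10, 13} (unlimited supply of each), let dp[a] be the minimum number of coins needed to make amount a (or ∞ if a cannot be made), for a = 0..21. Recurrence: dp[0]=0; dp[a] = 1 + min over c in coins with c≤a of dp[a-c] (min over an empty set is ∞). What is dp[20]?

2

 a  0  1  2  3  4  5  6  7  8  9 10 11 12 13 14 15 16 17 18 19 20 21
dp  0  -  -  -  -  -  -  1  -  -  1  -  -  1  2  -  -  2  -  -  2  3
(- denotes ∞ / unreachable)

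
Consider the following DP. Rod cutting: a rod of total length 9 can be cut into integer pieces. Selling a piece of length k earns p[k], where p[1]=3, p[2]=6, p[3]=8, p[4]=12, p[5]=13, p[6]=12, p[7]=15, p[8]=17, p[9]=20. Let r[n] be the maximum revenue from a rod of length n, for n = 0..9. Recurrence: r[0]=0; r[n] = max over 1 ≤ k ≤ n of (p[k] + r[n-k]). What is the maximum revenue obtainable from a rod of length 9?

27

   n    0    1    2    3    4    5    6    7    8    9
r[n]    0    3    6    9   12   15   18   21   24   27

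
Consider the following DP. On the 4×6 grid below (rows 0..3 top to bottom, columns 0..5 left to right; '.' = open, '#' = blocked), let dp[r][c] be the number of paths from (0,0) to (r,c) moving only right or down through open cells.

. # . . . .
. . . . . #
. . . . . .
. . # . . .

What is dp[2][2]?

3

r\c   0   1   2   3   4   5
  0   1   0   0   0   0   0
  1   1   1   1   1   1   0
  2   1   2   3   4   5   5
  3   1   3   0   4   9  14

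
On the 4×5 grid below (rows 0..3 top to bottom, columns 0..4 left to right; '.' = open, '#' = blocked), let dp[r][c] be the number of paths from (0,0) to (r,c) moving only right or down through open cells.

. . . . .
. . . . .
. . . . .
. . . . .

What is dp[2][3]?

10

r\c   0   1   2   3   4
  0   1   1   1   1   1
  1   1   2   3   4   5
  2   1   3   6  10  15
  3   1   4  10  20  35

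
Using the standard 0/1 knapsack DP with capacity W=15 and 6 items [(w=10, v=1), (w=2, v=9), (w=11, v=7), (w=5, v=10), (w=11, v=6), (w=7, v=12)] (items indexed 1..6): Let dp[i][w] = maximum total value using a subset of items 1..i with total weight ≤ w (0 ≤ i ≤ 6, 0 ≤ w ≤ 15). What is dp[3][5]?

i\w   0   1   2   3   4   5   6   7   8   9  10  11  12  13  14  15
  0   0   0   0   0   0   0   0   0   0   0   0   0   0   0   0   0
  1   0   0   0   0   0   0   0   0   0   0   1   1   1   1   1   1
  2   0   0   9   9   9   9   9   9   9   9   9   9  10  10  10  10
  3   0   0   9   9   9   9   9   9   9   9   9   9  10  16  16  16
  4   0   0   9   9   9  10  10  19  19  19  19  19  19  19  19  19
  5   0   0   9   9   9  10  10  19  19  19  19  19  19  19  19  19
  6   0   0   9   9   9  10  10  19  19  21  21  21  22  22  31  31

9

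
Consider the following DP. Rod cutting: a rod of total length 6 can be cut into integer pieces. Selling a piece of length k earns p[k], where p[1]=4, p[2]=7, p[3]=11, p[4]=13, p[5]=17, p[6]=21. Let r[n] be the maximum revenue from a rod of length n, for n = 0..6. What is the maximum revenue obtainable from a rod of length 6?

24

   n    0    1    2    3    4    5    6
r[n]    0    4    8   12   16   20   24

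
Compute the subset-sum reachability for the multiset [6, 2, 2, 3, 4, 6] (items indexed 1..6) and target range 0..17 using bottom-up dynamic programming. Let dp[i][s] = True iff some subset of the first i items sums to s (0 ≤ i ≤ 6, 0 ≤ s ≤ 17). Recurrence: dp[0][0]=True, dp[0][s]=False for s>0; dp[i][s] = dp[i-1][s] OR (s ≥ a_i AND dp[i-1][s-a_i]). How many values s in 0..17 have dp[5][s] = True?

i\s   0   1   2   3   4   5   6   7   8   9  10  11  12  13  14  15  16  17
  0   T   F   F   F   F   F   F   F   F   F   F   F   F   F   F   F   F   F
  1   T   F   F   F   F   F   T   F   F   F   F   F   F   F   F   F   F   F
  2   T   F   T   F   F   F   T   F   T   F   F   F   F   F   F   F   F   F
  3   T   F   T   F   T   F   T   F   T   F   T   F   F   F   F   F   F   F
  4   T   F   T   T   T   T   T   T   T   T   T   T   F   T   F   F   F   F
  5   T   F   T   T   T   T   T   T   T   T   T   T   T   T   T   T   F   T
  6   T   F   T   T   T   T   T   T   T   T   T   T   T   T   T   T   T   T

16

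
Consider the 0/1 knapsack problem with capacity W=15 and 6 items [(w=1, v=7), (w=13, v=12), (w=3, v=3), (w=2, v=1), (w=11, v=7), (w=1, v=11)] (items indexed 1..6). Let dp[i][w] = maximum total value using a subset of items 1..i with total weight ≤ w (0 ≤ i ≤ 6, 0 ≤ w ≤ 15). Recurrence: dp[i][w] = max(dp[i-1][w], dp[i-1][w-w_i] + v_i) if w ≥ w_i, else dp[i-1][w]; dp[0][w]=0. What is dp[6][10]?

22

i\w   0   1   2   3   4   5   6   7   8   9  10  11  12  13  14  15
  0   0   0   0   0   0   0   0   0   0   0   0   0   0   0   0   0
  1   0   7   7   7   7   7   7   7   7   7   7   7   7   7   7   7
  2   0   7   7   7   7   7   7   7   7   7   7   7   7  12  19  19
  3   0   7   7   7  10  10  10  10  10  10  10  10  10  12  19  19
  4   0   7   7   8  10  10  11  11  11  11  11  11  11  12  19  19
  5   0   7   7   8  10  10  11  11  11  11  11  11  14  14  19  19
  6   0  11  18  18  19  21  21  22  22  22  22  22  22  25  25  30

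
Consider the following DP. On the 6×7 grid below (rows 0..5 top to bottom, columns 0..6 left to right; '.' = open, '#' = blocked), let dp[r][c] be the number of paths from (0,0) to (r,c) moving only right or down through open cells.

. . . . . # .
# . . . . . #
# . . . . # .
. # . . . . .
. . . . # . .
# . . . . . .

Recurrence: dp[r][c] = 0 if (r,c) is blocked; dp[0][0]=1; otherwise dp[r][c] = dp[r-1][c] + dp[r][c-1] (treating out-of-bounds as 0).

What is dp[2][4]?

r\c   0   1   2   3   4   5   6
  0   1   1   1   1   1   0   0
  1   0   1   2   3   4   4   0
  2   0   1   3   6  10   0   0
  3   0   0   3   9  19  19  19
  4   0   0   3  12   0  19  38
  5   0   0   3  15  15  34  72

10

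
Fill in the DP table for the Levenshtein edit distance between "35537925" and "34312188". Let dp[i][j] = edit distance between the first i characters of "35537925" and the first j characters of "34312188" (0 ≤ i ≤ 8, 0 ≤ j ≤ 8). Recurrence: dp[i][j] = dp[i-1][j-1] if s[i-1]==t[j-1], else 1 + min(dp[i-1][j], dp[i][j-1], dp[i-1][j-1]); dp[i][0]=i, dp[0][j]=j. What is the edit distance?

   ''  3  4  3  1  2  1  8  8
''  0  1  2  3  4  5  6  7  8
 3  1  0  1  2  3  4  5  6  7
 5  2  1  1  2  3  4  5  6  7
 5  3  2  2  2  3  4  5  6  7
 3  4  3  3  2  3  4  5  6  7
 7  5  4  4  3  3  4  5  6  7
 9  6  5  5  4  4  4  5  6  7
 2  7  6  6  5  5  4  5  6  7
 5  8  7  7  6  6  5  5  6  7

7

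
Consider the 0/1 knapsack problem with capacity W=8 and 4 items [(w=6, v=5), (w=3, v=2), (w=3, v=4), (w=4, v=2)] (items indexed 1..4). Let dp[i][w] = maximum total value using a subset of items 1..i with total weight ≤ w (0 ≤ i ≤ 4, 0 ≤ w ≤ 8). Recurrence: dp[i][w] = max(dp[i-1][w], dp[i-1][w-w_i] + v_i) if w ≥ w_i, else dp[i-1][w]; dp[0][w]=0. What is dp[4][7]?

6

i\w   0   1   2   3   4   5   6   7   8
  0   0   0   0   0   0   0   0   0   0
  1   0   0   0   0   0   0   5   5   5
  2   0   0   0   2   2   2   5   5   5
  3   0   0   0   4   4   4   6   6   6
  4   0   0   0   4   4   4   6   6   6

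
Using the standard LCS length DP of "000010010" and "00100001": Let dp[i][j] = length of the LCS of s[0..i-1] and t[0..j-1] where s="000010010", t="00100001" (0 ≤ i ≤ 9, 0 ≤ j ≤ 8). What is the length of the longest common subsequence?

   ''  0  0  1  0  0  0  0  1
''  0  0  0  0  0  0  0  0  0
 0  0  1  1  1  1  1  1  1  1
 0  0  1  2  2  2  2  2  2  2
 0  0  1  2  2  3  3  3  3  3
 0  0  1  2  2  3  4  4  4  4
 1  0  1  2  3  3  4  4  4  5
 0  0  1  2  3  4  4  5  5  5
 0  0  1  2  3  4  5  5  6  6
 1  0  1  2  3  4  5  5  6  7
 0  0  1  2  3  4  5  6  6  7

7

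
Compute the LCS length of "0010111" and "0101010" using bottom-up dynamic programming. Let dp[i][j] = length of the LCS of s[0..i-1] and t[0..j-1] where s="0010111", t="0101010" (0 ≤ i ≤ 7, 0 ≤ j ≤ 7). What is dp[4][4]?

3

   ''  0  1  0  1  0  1  0
''  0  0  0  0  0  0  0  0
 0  0  1  1  1  1  1  1  1
 0  0  1  1  2  2  2  2  2
 1  0  1  2  2  3  3  3  3
 0  0  1  2  3  3  4  4  4
 1  0  1  2  3  4  4  5  5
 1  0  1  2  3  4  4  5  5
 1  0  1  2  3  4  4  5  5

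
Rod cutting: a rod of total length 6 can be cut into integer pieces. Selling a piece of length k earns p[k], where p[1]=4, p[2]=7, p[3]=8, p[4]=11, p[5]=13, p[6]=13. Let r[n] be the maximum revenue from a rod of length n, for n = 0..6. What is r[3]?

12

   n    0    1    2    3    4    5    6
r[n]    0    4    8   12   16   20   24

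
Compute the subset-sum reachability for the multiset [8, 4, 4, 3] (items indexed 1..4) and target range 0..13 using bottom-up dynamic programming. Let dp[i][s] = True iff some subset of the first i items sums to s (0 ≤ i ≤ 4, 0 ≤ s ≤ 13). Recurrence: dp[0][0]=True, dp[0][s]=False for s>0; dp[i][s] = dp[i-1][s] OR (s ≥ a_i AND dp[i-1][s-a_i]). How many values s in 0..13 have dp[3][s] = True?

4

i\s   0   1   2   3   4   5   6   7   8   9  10  11  12  13
  0   T   F   F   F   F   F   F   F   F   F   F   F   F   F
  1   T   F   F   F   F   F   F   F   T   F   F   F   F   F
  2   T   F   F   F   T   F   F   F   T   F   F   F   T   F
  3   T   F   F   F   T   F   F   F   T   F   F   F   T   F
  4   T   F   F   T   T   F   F   T   T   F   F   T   T   F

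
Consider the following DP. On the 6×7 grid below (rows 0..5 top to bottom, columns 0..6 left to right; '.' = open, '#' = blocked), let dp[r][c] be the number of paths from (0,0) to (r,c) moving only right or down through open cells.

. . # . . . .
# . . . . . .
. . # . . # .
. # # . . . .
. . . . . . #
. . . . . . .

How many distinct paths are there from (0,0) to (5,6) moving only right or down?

12

r\c   0   1   2   3   4   5   6
  0   1   1   0   0   0   0   0
  1   0   1   1   1   1   1   1
  2   0   1   0   1   2   0   1
  3   0   0   0   1   3   3   4
  4   0   0   0   1   4   7   0
  5   0   0   0   1   5  12  12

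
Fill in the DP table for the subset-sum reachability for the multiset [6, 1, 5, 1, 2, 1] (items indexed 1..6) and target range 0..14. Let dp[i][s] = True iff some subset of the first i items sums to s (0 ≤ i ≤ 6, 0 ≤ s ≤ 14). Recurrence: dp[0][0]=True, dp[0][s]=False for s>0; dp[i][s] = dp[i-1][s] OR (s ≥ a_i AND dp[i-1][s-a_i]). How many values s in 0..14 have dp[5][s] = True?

15

i\s   0   1   2   3   4   5   6   7   8   9  10  11  12  13  14
  0   T   F   F   F   F   F   F   F   F   F   F   F   F   F   F
  1   T   F   F   F   F   F   T   F   F   F   F   F   F   F   F
  2   T   T   F   F   F   F   T   T   F   F   F   F   F   F   F
  3   T   T   F   F   F   T   T   T   F   F   F   T   T   F   F
  4   T   T   T   F   F   T   T   T   T   F   F   T   T   T   F
  5   T   T   T   T   T   T   T   T   T   T   T   T   T   T   T
  6   T   T   T   T   T   T   T   T   T   T   T   T   T   T   T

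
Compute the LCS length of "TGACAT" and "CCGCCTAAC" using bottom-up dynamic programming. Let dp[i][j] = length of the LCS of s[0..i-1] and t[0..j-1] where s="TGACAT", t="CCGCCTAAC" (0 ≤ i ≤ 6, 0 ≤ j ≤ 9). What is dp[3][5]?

1

   ''  C  C  G  C  C  T  A  A  C
''  0  0  0  0  0  0  0  0  0  0
 T  0  0  0  0  0  0  1  1  1  1
 G  0  0  0  1  1  1  1  1  1  1
 A  0  0  0  1  1  1  1  2  2  2
 C  0  1  1  1  2  2  2  2  2  3
 A  0  1  1  1  2  2  2  3  3  3
 T  0  1  1  1  2  2  3  3  3  3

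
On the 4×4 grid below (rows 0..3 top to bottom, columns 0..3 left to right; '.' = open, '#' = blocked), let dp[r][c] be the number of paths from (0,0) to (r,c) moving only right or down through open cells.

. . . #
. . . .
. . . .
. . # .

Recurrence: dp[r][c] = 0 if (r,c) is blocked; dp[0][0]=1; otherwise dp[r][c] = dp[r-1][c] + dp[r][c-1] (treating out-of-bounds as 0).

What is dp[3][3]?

9

r\c   0   1   2   3
  0   1   1   1   0
  1   1   2   3   3
  2   1   3   6   9
  3   1   4   0   9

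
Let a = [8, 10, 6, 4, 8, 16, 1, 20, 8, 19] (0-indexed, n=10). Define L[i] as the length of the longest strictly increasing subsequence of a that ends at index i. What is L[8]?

2

   i    0    1    2    3    4    5    6    7    8    9
a[i]    8   10    6    4    8   16    1   20    8   19
L[i]    1    2    1    1    2    3    1    4    2    4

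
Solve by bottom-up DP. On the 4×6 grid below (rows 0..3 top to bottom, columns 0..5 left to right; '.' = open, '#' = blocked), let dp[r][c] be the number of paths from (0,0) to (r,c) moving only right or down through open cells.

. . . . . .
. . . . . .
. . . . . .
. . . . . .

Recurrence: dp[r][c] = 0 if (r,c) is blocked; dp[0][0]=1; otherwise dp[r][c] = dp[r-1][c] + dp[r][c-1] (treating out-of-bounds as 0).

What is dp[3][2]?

r\c   0   1   2   3   4   5
  0   1   1   1   1   1   1
  1   1   2   3   4   5   6
  2   1   3   6  10  15  21
  3   1   4  10  20  35  56

10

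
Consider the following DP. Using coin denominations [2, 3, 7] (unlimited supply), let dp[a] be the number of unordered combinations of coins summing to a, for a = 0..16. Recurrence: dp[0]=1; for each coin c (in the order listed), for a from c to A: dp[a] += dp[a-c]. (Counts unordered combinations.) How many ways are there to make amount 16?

after  coin     0     1     2     3     4     5     6     7     8     9    10    11    12    13    14    15    16
          2     1     0     1     0     1     0     1     0     1     0     1     0     1     0     1     0     1
          3     1     0     1     1     1     1     2     1     2     2     2     2     3     2     3     3     3
          7     1     0     1     1     1     1     2     2     2     3     3     3     4     4     5     5     6

6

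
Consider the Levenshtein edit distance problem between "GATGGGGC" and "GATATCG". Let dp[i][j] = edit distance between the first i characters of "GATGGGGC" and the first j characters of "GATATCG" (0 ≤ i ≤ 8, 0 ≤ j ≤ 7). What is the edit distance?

4

   ''  G  A  T  A  T  C  G
''  0  1  2  3  4  5  6  7
 G  1  0  1  2  3  4  5  6
 A  2  1  0  1  2  3  4  5
 T  3  2  1  0  1  2  3  4
 G  4  3  2  1  1  2  3  3
 G  5  4  3  2  2  2  3  3
 G  6  5  4  3  3  3  3  3
 G  7  6  5  4  4  4  4  3
 C  8  7  6  5  5  5  4  4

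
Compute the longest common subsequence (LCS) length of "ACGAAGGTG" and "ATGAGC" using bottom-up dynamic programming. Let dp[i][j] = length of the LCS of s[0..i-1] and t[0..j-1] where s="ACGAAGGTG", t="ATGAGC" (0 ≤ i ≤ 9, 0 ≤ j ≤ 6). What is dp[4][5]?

   ''  A  T  G  A  G  C
''  0  0  0  0  0  0  0
 A  0  1  1  1  1  1  1
 C  0  1  1  1  1  1  2
 G  0  1  1  2  2  2  2
 A  0  1  1  2  3  3  3
 A  0  1  1  2  3  3  3
 G  0  1  1  2  3  4  4
 G  0  1  1  2  3  4  4
 T  0  1  2  2  3  4  4
 G  0  1  2  3  3  4  4

3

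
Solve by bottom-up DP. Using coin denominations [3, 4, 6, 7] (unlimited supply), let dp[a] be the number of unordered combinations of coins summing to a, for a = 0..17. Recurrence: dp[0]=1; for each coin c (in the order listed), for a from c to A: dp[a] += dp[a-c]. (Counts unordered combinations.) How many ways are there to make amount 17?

after  coin     0     1     2     3     4     5     6     7     8     9    10    11    12    13    14    15    16    17
          3     1     0     0     1     0     0     1     0     0     1     0     0     1     0     0     1     0     0
          4     1     0     0     1     1     0     1     1     1     1     1     1     2     1     1     2     2     1
          6     1     0     0     1     1     0     2     1     1     2     2     1     4     2     2     4     4     2
          7     1     0     0     1     1     0     2     2     1     2     3     2     4     4     4     5     6     5

5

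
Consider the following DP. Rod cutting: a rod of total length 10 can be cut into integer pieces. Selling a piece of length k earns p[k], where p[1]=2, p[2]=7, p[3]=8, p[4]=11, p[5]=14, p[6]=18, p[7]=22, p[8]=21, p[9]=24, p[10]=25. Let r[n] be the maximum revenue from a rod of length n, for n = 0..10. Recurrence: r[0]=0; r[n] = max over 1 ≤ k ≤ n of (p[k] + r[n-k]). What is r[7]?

   n    0    1    2    3    4    5    6    7    8    9   10
r[n]    0    2    7    9   14   16   21   23   28   30   35

23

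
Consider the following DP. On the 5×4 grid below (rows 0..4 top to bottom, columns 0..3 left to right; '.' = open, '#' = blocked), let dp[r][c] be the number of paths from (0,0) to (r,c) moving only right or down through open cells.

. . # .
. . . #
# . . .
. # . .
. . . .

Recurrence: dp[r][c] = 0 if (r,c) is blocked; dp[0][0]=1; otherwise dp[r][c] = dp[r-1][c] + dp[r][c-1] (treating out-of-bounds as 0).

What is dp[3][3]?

r\c   0   1   2   3
  0   1   1   0   0
  1   1   2   2   0
  2   0   2   4   4
  3   0   0   4   8
  4   0   0   4  12

8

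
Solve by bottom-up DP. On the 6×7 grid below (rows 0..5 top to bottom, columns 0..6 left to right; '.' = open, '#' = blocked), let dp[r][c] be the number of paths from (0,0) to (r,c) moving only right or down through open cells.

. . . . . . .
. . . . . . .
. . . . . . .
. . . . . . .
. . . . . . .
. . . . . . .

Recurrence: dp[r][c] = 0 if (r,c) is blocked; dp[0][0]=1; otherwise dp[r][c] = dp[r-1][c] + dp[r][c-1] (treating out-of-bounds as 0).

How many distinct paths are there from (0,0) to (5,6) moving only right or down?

r\c   0   1   2   3   4   5   6
  0   1   1   1   1   1   1   1
  1   1   2   3   4   5   6   7
  2   1   3   6  10  15  21  28
  3   1   4  10  20  35  56  84
  4   1   5  15  35  70 126 210
  5   1   6  21  56 126 252 462

462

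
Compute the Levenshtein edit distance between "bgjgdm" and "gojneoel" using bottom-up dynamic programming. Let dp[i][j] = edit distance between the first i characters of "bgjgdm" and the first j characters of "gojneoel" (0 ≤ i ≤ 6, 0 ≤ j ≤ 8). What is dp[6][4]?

5

   ''  g  o  j  n  e  o  e  l
''  0  1  2  3  4  5  6  7  8
 b  1  1  2  3  4  5  6  7  8
 g  2  1  2  3  4  5  6  7  8
 j  3  2  2  2  3  4  5  6  7
 g  4  3  3  3  3  4  5  6  7
 d  5  4  4  4  4  4  5  6  7
 m  6  5  5  5  5  5  5  6  7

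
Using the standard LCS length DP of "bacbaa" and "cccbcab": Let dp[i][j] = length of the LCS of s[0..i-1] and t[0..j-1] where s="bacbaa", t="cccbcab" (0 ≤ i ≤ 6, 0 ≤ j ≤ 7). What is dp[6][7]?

   ''  c  c  c  b  c  a  b
''  0  0  0  0  0  0  0  0
 b  0  0  0  0  1  1  1  1
 a  0  0  0  0  1  1  2  2
 c  0  1  1  1  1  2  2  2
 b  0  1  1  1  2  2  2  3
 a  0  1  1  1  2  2  3  3
 a  0  1  1  1  2  2  3  3

3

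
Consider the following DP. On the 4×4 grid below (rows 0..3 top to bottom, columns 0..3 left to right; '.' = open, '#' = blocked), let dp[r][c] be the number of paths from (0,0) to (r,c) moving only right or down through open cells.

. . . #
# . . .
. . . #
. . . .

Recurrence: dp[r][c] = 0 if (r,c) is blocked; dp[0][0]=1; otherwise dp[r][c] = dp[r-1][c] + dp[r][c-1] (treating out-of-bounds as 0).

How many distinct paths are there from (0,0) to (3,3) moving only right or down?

4

r\c   0   1   2   3
  0   1   1   1   0
  1   0   1   2   2
  2   0   1   3   0
  3   0   1   4   4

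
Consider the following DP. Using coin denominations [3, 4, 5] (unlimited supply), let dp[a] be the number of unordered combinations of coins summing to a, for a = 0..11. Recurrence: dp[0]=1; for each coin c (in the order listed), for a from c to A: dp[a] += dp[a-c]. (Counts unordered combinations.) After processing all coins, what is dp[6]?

after  coin     0     1     2     3     4     5     6     7     8     9    10    11
          3     1     0     0     1     0     0     1     0     0     1     0     0
          4     1     0     0     1     1     0     1     1     1     1     1     1
          5     1     0     0     1     1     1     1     1     2     2     2     2

1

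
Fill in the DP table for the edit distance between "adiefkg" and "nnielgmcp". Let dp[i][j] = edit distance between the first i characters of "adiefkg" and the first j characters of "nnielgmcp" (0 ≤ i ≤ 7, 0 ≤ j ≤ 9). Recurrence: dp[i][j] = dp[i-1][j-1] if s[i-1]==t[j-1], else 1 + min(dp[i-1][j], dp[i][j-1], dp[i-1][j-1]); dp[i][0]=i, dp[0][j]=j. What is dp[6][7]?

   ''  n  n  i  e  l  g  m  c  p
''  0  1  2  3  4  5  6  7  8  9
 a  1  1  2  3  4  5  6  7  8  9
 d  2  2  2  3  4  5  6  7  8  9
 i  3  3  3  2  3  4  5  6  7  8
 e  4  4  4  3  2  3  4  5  6  7
 f  5  5  5  4  3  3  4  5  6  7
 k  6  6  6  5  4  4  4  5  6  7
 g  7  7  7  6  5  5  4  5  6  7

5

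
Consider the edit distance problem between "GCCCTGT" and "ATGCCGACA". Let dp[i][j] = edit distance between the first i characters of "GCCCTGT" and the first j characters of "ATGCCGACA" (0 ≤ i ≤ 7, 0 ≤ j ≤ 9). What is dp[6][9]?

   ''  A  T  G  C  C  G  A  C  A
''  0  1  2  3  4  5  6  7  8  9
 G  1  1  2  2  3  4  5  6  7  8
 C  2  2  2  3  2  3  4  5  6  7
 C  3  3  3  3  3  2  3  4  5  6
 C  4  4  4  4  3  3  3  4  4  5
 T  5  5  4  5  4  4  4  4  5  5
 G  6  6  5  4  5  5  4  5  5  6
 T  7  7  6  5  5  6  5  5  6  6

6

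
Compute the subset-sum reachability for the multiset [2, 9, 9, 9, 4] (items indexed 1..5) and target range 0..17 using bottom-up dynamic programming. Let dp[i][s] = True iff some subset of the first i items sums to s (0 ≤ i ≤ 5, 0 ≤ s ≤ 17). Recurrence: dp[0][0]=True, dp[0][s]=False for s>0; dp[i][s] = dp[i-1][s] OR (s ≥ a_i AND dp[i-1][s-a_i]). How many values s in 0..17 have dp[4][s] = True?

i\s   0   1   2   3   4   5   6   7   8   9  10  11  12  13  14  15  16  17
  0   T   F   F   F   F   F   F   F   F   F   F   F   F   F   F   F   F   F
  1   T   F   T   F   F   F   F   F   F   F   F   F   F   F   F   F   F   F
  2   T   F   T   F   F   F   F   F   F   T   F   T   F   F   F   F   F   F
  3   T   F   T   F   F   F   F   F   F   T   F   T   F   F   F   F   F   F
  4   T   F   T   F   F   F   F   F   F   T   F   T   F   F   F   F   F   F
  5   T   F   T   F   T   F   T   F   F   T   F   T   F   T   F   T   F   F

4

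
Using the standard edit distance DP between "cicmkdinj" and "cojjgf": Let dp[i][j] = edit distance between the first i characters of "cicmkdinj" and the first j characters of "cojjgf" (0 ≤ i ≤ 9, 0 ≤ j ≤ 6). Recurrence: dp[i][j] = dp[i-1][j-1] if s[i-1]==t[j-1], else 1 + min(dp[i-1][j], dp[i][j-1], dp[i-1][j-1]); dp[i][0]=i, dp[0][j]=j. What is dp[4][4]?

3

   ''  c  o  j  j  g  f
''  0  1  2  3  4  5  6
 c  1  0  1  2  3  4  5
 i  2  1  1  2  3  4  5
 c  3  2  2  2  3  4  5
 m  4  3  3  3  3  4  5
 k  5  4  4  4  4  4  5
 d  6  5  5  5  5  5  5
 i  7  6  6  6  6  6  6
 n  8  7  7  7  7  7  7
 j  9  8  8  7  7  8  8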